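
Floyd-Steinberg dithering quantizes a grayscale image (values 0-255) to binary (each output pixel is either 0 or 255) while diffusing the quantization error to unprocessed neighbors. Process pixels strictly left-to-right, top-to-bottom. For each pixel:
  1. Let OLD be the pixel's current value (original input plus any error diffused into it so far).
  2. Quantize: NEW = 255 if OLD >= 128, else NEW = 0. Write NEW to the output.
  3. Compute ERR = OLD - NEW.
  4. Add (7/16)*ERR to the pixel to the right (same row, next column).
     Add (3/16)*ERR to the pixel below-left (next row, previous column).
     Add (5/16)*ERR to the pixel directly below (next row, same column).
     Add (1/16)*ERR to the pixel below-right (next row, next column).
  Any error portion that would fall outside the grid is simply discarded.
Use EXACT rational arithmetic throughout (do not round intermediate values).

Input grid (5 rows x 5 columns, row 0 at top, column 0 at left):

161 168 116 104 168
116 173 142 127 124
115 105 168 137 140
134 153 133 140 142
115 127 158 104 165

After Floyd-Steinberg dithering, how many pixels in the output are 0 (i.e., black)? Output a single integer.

(0,0): OLD=161 → NEW=255, ERR=-94
(0,1): OLD=1015/8 → NEW=0, ERR=1015/8
(0,2): OLD=21953/128 → NEW=255, ERR=-10687/128
(0,3): OLD=138183/2048 → NEW=0, ERR=138183/2048
(0,4): OLD=6472305/32768 → NEW=255, ERR=-1883535/32768
(1,0): OLD=14133/128 → NEW=0, ERR=14133/128
(1,1): OLD=245171/1024 → NEW=255, ERR=-15949/1024
(1,2): OLD=4249199/32768 → NEW=255, ERR=-4106641/32768
(1,3): OLD=10126563/131072 → NEW=0, ERR=10126563/131072
(1,4): OLD=302105801/2097152 → NEW=255, ERR=-232667959/2097152
(2,0): OLD=2401633/16384 → NEW=255, ERR=-1776287/16384
(2,1): OLD=18928507/524288 → NEW=0, ERR=18928507/524288
(2,2): OLD=1326607281/8388608 → NEW=255, ERR=-812487759/8388608
(2,3): OLD=12097598979/134217728 → NEW=0, ERR=12097598979/134217728
(2,4): OLD=321246757205/2147483648 → NEW=255, ERR=-226361573035/2147483648
(3,0): OLD=896653073/8388608 → NEW=0, ERR=896653073/8388608
(3,1): OLD=12489621117/67108864 → NEW=255, ERR=-4623139203/67108864
(3,2): OLD=197030850351/2147483648 → NEW=0, ERR=197030850351/2147483648
(3,3): OLD=783788207111/4294967296 → NEW=255, ERR=-311428453369/4294967296
(3,4): OLD=5701673959907/68719476736 → NEW=0, ERR=5701673959907/68719476736
(4,0): OLD=145477015071/1073741824 → NEW=255, ERR=-128327150049/1073741824
(4,1): OLD=2648040137311/34359738368 → NEW=0, ERR=2648040137311/34359738368
(4,2): OLD=111318837430769/549755813888 → NEW=255, ERR=-28868895110671/549755813888
(4,3): OLD=700677271106399/8796093022208 → NEW=0, ERR=700677271106399/8796093022208
(4,4): OLD=31137692338214681/140737488355328 → NEW=255, ERR=-4750367192393959/140737488355328
Output grid:
  Row 0: #.#.#  (2 black, running=2)
  Row 1: .##.#  (2 black, running=4)
  Row 2: #.#.#  (2 black, running=6)
  Row 3: .#.#.  (3 black, running=9)
  Row 4: #.#.#  (2 black, running=11)

Answer: 11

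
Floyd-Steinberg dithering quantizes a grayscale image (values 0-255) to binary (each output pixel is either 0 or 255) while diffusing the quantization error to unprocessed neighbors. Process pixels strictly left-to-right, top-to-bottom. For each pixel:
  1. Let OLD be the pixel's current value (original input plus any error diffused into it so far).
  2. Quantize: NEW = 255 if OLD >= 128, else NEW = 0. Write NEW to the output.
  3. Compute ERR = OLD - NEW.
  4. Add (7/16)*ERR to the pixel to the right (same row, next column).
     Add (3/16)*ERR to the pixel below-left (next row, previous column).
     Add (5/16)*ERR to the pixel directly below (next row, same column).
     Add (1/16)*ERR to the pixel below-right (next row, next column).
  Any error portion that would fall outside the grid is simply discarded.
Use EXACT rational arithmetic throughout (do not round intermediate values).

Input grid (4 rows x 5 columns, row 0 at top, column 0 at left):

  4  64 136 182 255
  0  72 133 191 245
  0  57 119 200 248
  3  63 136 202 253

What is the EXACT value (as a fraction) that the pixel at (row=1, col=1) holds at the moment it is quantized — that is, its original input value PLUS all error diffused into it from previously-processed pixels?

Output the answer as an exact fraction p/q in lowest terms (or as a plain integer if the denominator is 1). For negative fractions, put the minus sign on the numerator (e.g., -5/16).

(0,0): OLD=4 → NEW=0, ERR=4
(0,1): OLD=263/4 → NEW=0, ERR=263/4
(0,2): OLD=10545/64 → NEW=255, ERR=-5775/64
(0,3): OLD=145943/1024 → NEW=255, ERR=-115177/1024
(0,4): OLD=3371681/16384 → NEW=255, ERR=-806239/16384
(1,0): OLD=869/64 → NEW=0, ERR=869/64
(1,1): OLD=41891/512 → NEW=0, ERR=41891/512
Target (1,1): original=72, with diffused error = 41891/512

Answer: 41891/512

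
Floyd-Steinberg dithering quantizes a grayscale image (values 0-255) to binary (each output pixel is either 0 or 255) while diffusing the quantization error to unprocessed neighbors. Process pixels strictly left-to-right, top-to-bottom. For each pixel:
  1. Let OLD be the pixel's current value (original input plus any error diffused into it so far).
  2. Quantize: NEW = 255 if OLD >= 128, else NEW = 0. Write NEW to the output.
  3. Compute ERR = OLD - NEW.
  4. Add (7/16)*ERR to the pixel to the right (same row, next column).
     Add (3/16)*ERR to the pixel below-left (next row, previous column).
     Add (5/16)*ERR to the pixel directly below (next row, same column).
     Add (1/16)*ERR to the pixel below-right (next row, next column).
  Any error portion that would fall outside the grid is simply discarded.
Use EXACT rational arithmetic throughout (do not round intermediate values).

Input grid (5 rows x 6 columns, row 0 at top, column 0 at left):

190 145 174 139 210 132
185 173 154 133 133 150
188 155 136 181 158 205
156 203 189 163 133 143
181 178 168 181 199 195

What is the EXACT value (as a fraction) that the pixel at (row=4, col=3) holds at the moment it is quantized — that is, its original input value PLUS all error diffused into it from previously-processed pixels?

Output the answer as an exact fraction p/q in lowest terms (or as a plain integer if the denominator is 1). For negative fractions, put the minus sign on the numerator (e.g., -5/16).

Answer: 1660813248321843/17592186044416

Derivation:
(0,0): OLD=190 → NEW=255, ERR=-65
(0,1): OLD=1865/16 → NEW=0, ERR=1865/16
(0,2): OLD=57599/256 → NEW=255, ERR=-7681/256
(0,3): OLD=515577/4096 → NEW=0, ERR=515577/4096
(0,4): OLD=17371599/65536 → NEW=255, ERR=659919/65536
(0,5): OLD=143031465/1048576 → NEW=255, ERR=-124355415/1048576
(1,0): OLD=47755/256 → NEW=255, ERR=-17525/256
(1,1): OLD=347725/2048 → NEW=255, ERR=-174515/2048
(1,2): OLD=9059025/65536 → NEW=255, ERR=-7652655/65536
(1,3): OLD=31787901/262144 → NEW=0, ERR=31787901/262144
(1,4): OLD=2933145943/16777216 → NEW=255, ERR=-1345044137/16777216
(1,5): OLD=21070515505/268435456 → NEW=0, ERR=21070515505/268435456
(2,0): OLD=4935839/32768 → NEW=255, ERR=-3420001/32768
(2,1): OLD=59282501/1048576 → NEW=0, ERR=59282501/1048576
(2,2): OLD=2376569615/16777216 → NEW=255, ERR=-1901620465/16777216
(2,3): OLD=19726695255/134217728 → NEW=255, ERR=-14498825385/134217728
(2,4): OLD=463780103557/4294967296 → NEW=0, ERR=463780103557/4294967296
(2,5): OLD=18675263397107/68719476736 → NEW=255, ERR=1151796829427/68719476736
(3,0): OLD=2247893039/16777216 → NEW=255, ERR=-2030297041/16777216
(3,1): OLD=18783508227/134217728 → NEW=255, ERR=-15442012413/134217728
(3,2): OLD=92903593977/1073741824 → NEW=0, ERR=92903593977/1073741824
(3,3): OLD=12387288749355/68719476736 → NEW=255, ERR=-5136177818325/68719476736
(3,4): OLD=71708100970827/549755813888 → NEW=255, ERR=-68479631570613/549755813888
(3,5): OLD=883919607613829/8796093022208 → NEW=0, ERR=883919607613829/8796093022208
(4,0): OLD=261156621409/2147483648 → NEW=0, ERR=261156621409/2147483648
(4,1): OLD=7006312328941/34359738368 → NEW=255, ERR=-1755420954899/34359738368
(4,2): OLD=166556366359991/1099511627776 → NEW=255, ERR=-113819098722889/1099511627776
(4,3): OLD=1660813248321843/17592186044416 → NEW=0, ERR=1660813248321843/17592186044416
Target (4,3): original=181, with diffused error = 1660813248321843/17592186044416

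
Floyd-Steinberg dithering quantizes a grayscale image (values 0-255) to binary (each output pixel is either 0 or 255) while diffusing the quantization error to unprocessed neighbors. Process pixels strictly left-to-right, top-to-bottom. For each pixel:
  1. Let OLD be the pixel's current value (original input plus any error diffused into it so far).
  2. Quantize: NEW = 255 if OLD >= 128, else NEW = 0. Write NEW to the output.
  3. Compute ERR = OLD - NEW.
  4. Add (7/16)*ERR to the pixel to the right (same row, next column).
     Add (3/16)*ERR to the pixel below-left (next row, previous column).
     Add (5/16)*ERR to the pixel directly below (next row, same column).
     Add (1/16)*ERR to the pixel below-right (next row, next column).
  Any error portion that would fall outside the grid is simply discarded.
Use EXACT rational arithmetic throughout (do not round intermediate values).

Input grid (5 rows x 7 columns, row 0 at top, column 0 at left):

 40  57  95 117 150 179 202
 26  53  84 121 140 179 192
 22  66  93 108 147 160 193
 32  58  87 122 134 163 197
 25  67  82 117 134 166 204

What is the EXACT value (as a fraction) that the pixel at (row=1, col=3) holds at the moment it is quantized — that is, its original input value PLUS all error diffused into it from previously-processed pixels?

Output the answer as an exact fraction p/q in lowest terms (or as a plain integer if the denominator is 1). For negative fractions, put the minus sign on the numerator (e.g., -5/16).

(0,0): OLD=40 → NEW=0, ERR=40
(0,1): OLD=149/2 → NEW=0, ERR=149/2
(0,2): OLD=4083/32 → NEW=0, ERR=4083/32
(0,3): OLD=88485/512 → NEW=255, ERR=-42075/512
(0,4): OLD=934275/8192 → NEW=0, ERR=934275/8192
(0,5): OLD=30001813/131072 → NEW=255, ERR=-3421547/131072
(0,6): OLD=399673875/2097152 → NEW=255, ERR=-135099885/2097152
(1,0): OLD=1679/32 → NEW=0, ERR=1679/32
(1,1): OLD=32169/256 → NEW=0, ERR=32169/256
(1,2): OLD=1377053/8192 → NEW=255, ERR=-711907/8192
(1,3): OLD=2839609/32768 → NEW=0, ERR=2839609/32768
Target (1,3): original=121, with diffused error = 2839609/32768

Answer: 2839609/32768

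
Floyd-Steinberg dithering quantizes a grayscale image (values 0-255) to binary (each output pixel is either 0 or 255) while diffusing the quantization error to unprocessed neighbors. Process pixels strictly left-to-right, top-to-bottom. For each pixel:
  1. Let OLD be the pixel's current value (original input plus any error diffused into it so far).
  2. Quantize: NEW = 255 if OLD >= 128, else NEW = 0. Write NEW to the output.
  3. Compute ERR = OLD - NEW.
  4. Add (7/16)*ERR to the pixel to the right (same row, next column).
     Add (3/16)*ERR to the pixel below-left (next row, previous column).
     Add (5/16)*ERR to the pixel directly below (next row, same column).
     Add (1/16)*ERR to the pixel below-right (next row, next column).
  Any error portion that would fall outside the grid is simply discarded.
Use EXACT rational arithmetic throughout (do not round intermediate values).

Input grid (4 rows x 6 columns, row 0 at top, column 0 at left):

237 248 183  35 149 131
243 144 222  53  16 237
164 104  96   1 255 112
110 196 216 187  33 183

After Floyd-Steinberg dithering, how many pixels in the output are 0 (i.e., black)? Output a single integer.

(0,0): OLD=237 → NEW=255, ERR=-18
(0,1): OLD=1921/8 → NEW=255, ERR=-119/8
(0,2): OLD=22591/128 → NEW=255, ERR=-10049/128
(0,3): OLD=1337/2048 → NEW=0, ERR=1337/2048
(0,4): OLD=4891791/32768 → NEW=255, ERR=-3464049/32768
(0,5): OLD=44433385/524288 → NEW=0, ERR=44433385/524288
(1,0): OLD=30027/128 → NEW=255, ERR=-2613/128
(1,1): OLD=117325/1024 → NEW=0, ERR=117325/1024
(1,2): OLD=8086673/32768 → NEW=255, ERR=-269167/32768
(1,3): OLD=3261341/131072 → NEW=0, ERR=3261341/131072
(1,4): OLD=82053783/8388608 → NEW=0, ERR=82053783/8388608
(1,5): OLD=35051852273/134217728 → NEW=255, ERR=826331633/134217728
(2,0): OLD=2934431/16384 → NEW=255, ERR=-1243489/16384
(2,1): OLD=54412677/524288 → NEW=0, ERR=54412677/524288
(2,2): OLD=1263868239/8388608 → NEW=255, ERR=-875226801/8388608
(2,3): OLD=-2385743081/67108864 → NEW=0, ERR=-2385743081/67108864
(2,4): OLD=526590837829/2147483648 → NEW=255, ERR=-21017492411/2147483648
(2,5): OLD=3788280549427/34359738368 → NEW=0, ERR=3788280549427/34359738368
(3,0): OLD=887026671/8388608 → NEW=0, ERR=887026671/8388608
(3,1): OLD=16803264387/67108864 → NEW=255, ERR=-309495933/67108864
(3,2): OLD=97280141913/536870912 → NEW=255, ERR=-39621940647/536870912
(3,3): OLD=4647027305451/34359738368 → NEW=255, ERR=-4114705978389/34359738368
(3,4): OLD=-1099529096245/274877906944 → NEW=0, ERR=-1099529096245/274877906944
(3,5): OLD=945986790806789/4398046511104 → NEW=255, ERR=-175515069524731/4398046511104
Output grid:
  Row 0: ###.#.  (2 black, running=2)
  Row 1: #.#..#  (3 black, running=5)
  Row 2: #.#.#.  (3 black, running=8)
  Row 3: .###.#  (2 black, running=10)

Answer: 10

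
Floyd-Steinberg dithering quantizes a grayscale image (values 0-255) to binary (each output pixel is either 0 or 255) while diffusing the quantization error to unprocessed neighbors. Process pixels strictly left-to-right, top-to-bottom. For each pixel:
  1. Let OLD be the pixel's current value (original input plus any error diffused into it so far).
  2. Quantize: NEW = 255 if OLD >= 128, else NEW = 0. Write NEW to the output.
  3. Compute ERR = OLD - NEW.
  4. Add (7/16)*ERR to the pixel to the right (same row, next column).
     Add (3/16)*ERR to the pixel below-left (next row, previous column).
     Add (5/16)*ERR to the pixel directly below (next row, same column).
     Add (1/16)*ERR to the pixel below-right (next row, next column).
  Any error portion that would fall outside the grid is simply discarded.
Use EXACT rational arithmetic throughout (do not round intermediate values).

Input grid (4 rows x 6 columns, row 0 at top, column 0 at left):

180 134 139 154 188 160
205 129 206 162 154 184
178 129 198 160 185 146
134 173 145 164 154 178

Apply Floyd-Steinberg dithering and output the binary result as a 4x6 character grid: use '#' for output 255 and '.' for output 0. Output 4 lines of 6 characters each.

(0,0): OLD=180 → NEW=255, ERR=-75
(0,1): OLD=1619/16 → NEW=0, ERR=1619/16
(0,2): OLD=46917/256 → NEW=255, ERR=-18363/256
(0,3): OLD=502243/4096 → NEW=0, ERR=502243/4096
(0,4): OLD=15836469/65536 → NEW=255, ERR=-875211/65536
(0,5): OLD=161645683/1048576 → NEW=255, ERR=-105741197/1048576
(1,0): OLD=51337/256 → NEW=255, ERR=-13943/256
(1,1): OLD=243007/2048 → NEW=0, ERR=243007/2048
(1,2): OLD=17354667/65536 → NEW=255, ERR=642987/65536
(1,3): OLD=51805775/262144 → NEW=255, ERR=-15040945/262144
(1,4): OLD=1903878541/16777216 → NEW=0, ERR=1903878541/16777216
(1,5): OLD=54035923915/268435456 → NEW=255, ERR=-14415117365/268435456
(2,0): OLD=6004005/32768 → NEW=255, ERR=-2351835/32768
(2,1): OLD=139581287/1048576 → NEW=255, ERR=-127805593/1048576
(2,2): OLD=2422616821/16777216 → NEW=255, ERR=-1855573259/16777216
(2,3): OLD=15511899021/134217728 → NEW=0, ERR=15511899021/134217728
(2,4): OLD=1105398539559/4294967296 → NEW=255, ERR=10181879079/4294967296
(2,5): OLD=9438500274305/68719476736 → NEW=255, ERR=-8084966293375/68719476736
(3,0): OLD=1488436565/16777216 → NEW=0, ERR=1488436565/16777216
(3,1): OLD=19931541553/134217728 → NEW=255, ERR=-14293979087/134217728
(3,2): OLD=83640463075/1073741824 → NEW=0, ERR=83640463075/1073741824
(3,3): OLD=15649349877097/68719476736 → NEW=255, ERR=-1874116690583/68719476736
(3,4): OLD=70353858794185/549755813888 → NEW=0, ERR=70353858794185/549755813888
(3,5): OLD=1736086198299431/8796093022208 → NEW=255, ERR=-506917522363609/8796093022208
Row 0: #.#.##
Row 1: #.##.#
Row 2: ###.##
Row 3: .#.#.#

Answer: #.#.##
#.##.#
###.##
.#.#.#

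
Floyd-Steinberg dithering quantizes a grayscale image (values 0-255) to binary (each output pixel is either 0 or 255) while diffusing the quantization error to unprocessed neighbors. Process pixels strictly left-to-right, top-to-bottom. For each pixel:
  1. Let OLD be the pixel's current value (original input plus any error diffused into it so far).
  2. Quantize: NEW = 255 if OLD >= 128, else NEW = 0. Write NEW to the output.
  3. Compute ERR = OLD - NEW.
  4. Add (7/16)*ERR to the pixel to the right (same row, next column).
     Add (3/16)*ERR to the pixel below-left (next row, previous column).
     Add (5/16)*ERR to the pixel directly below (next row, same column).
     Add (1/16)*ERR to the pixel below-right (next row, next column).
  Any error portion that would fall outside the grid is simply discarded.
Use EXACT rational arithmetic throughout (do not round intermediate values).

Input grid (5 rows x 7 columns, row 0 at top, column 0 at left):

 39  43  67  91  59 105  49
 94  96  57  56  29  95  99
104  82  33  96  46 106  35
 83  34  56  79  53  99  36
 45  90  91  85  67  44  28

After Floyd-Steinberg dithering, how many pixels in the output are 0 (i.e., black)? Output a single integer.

(0,0): OLD=39 → NEW=0, ERR=39
(0,1): OLD=961/16 → NEW=0, ERR=961/16
(0,2): OLD=23879/256 → NEW=0, ERR=23879/256
(0,3): OLD=539889/4096 → NEW=255, ERR=-504591/4096
(0,4): OLD=334487/65536 → NEW=0, ERR=334487/65536
(0,5): OLD=112441889/1048576 → NEW=0, ERR=112441889/1048576
(0,6): OLD=1609176807/16777216 → NEW=0, ERR=1609176807/16777216
(1,0): OLD=30067/256 → NEW=0, ERR=30067/256
(1,1): OLD=381093/2048 → NEW=255, ERR=-141147/2048
(1,2): OLD=2402057/65536 → NEW=0, ERR=2402057/65536
(1,3): OLD=10570965/262144 → NEW=0, ERR=10570965/262144
(1,4): OLD=1017435615/16777216 → NEW=0, ERR=1017435615/16777216
(1,5): OLD=23265963919/134217728 → NEW=255, ERR=-10959556721/134217728
(1,6): OLD=214643618177/2147483648 → NEW=0, ERR=214643618177/2147483648
(2,0): OLD=4187111/32768 → NEW=0, ERR=4187111/32768
(2,1): OLD=136922589/1048576 → NEW=255, ERR=-130464291/1048576
(2,2): OLD=-112853033/16777216 → NEW=0, ERR=-112853033/16777216
(2,3): OLD=16014887391/134217728 → NEW=0, ERR=16014887391/134217728
(2,4): OLD=112059774031/1073741824 → NEW=0, ERR=112059774031/1073741824
(2,5): OLD=5108367179013/34359738368 → NEW=255, ERR=-3653366104827/34359738368
(2,6): OLD=8033733685875/549755813888 → NEW=0, ERR=8033733685875/549755813888
(3,0): OLD=1671053815/16777216 → NEW=0, ERR=1671053815/16777216
(3,1): OLD=6096140331/134217728 → NEW=0, ERR=6096140331/134217728
(3,2): OLD=94881589105/1073741824 → NEW=0, ERR=94881589105/1073741824
(3,3): OLD=747733253223/4294967296 → NEW=255, ERR=-347483407257/4294967296
(3,4): OLD=20747264032247/549755813888 → NEW=0, ERR=20747264032247/549755813888
(3,5): OLD=402625287199829/4398046511104 → NEW=0, ERR=402625287199829/4398046511104
(3,6): OLD=5205370286811851/70368744177664 → NEW=0, ERR=5205370286811851/70368744177664
(4,0): OLD=181767337753/2147483648 → NEW=0, ERR=181767337753/2147483648
(4,1): OLD=5635623466821/34359738368 → NEW=255, ERR=-3126109817019/34359738368
(4,2): OLD=36547074752043/549755813888 → NEW=0, ERR=36547074752043/549755813888
(4,3): OLD=445964607613001/4398046511104 → NEW=0, ERR=445964607613001/4398046511104
(4,4): OLD=4759200763526347/35184372088832 → NEW=255, ERR=-4212814119125813/35184372088832
(4,5): OLD=41041981865863563/1125899906842624 → NEW=0, ERR=41041981865863563/1125899906842624
(4,6): OLD=1311198727794644797/18014398509481984 → NEW=0, ERR=1311198727794644797/18014398509481984
Output grid:
  Row 0: ...#...  (6 black, running=6)
  Row 1: .#...#.  (5 black, running=11)
  Row 2: .#...#.  (5 black, running=16)
  Row 3: ...#...  (6 black, running=22)
  Row 4: .#..#..  (5 black, running=27)

Answer: 27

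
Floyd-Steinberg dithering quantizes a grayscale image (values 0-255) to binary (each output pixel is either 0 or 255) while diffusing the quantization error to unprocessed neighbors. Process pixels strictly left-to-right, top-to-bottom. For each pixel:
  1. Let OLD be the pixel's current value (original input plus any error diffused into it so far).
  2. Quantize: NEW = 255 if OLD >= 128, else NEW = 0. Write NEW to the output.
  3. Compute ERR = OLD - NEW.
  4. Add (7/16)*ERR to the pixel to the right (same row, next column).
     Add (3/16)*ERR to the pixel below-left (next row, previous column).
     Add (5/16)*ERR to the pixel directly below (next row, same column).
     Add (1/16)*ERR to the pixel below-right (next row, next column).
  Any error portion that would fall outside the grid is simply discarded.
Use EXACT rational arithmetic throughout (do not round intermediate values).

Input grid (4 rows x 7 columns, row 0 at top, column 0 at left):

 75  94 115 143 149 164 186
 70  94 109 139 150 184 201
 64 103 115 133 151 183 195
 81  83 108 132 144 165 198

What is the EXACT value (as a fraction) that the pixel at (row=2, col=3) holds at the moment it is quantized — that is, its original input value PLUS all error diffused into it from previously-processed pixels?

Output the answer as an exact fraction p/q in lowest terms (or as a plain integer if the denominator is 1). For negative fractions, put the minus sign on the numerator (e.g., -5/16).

(0,0): OLD=75 → NEW=0, ERR=75
(0,1): OLD=2029/16 → NEW=0, ERR=2029/16
(0,2): OLD=43643/256 → NEW=255, ERR=-21637/256
(0,3): OLD=434269/4096 → NEW=0, ERR=434269/4096
(0,4): OLD=12804747/65536 → NEW=255, ERR=-3906933/65536
(0,5): OLD=144617933/1048576 → NEW=255, ERR=-122768947/1048576
(0,6): OLD=2261179547/16777216 → NEW=255, ERR=-2017010533/16777216
(1,0): OLD=30007/256 → NEW=0, ERR=30007/256
(1,1): OLD=355841/2048 → NEW=255, ERR=-166399/2048
(1,2): OLD=4905109/65536 → NEW=0, ERR=4905109/65536
(1,3): OLD=49392369/262144 → NEW=255, ERR=-17454351/262144
(1,4): OLD=1458171955/16777216 → NEW=0, ERR=1458171955/16777216
(1,5): OLD=21363302691/134217728 → NEW=255, ERR=-12862217949/134217728
(1,6): OLD=245213841069/2147483648 → NEW=0, ERR=245213841069/2147483648
(2,0): OLD=2798235/32768 → NEW=0, ERR=2798235/32768
(2,1): OLD=142951897/1048576 → NEW=255, ERR=-124434983/1048576
(2,2): OLD=1156095179/16777216 → NEW=0, ERR=1156095179/16777216
(2,3): OLD=21919706675/134217728 → NEW=255, ERR=-12305813965/134217728
Target (2,3): original=133, with diffused error = 21919706675/134217728

Answer: 21919706675/134217728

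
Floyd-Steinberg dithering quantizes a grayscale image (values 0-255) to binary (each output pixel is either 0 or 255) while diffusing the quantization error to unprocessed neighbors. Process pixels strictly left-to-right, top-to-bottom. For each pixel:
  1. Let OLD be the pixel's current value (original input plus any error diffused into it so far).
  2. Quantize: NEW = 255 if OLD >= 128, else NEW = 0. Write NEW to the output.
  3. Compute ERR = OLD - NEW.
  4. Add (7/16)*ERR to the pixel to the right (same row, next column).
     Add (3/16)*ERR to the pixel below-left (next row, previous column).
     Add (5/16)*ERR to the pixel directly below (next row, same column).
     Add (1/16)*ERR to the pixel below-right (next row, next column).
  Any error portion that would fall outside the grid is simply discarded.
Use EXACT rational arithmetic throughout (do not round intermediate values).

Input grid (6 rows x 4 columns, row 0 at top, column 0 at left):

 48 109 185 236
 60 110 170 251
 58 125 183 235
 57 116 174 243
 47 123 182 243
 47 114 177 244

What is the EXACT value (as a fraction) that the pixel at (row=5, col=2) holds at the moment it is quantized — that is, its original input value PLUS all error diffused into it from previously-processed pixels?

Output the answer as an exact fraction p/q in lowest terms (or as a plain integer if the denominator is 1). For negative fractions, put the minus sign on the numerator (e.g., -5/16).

Answer: 57039823828115/549755813888

Derivation:
(0,0): OLD=48 → NEW=0, ERR=48
(0,1): OLD=130 → NEW=255, ERR=-125
(0,2): OLD=2085/16 → NEW=255, ERR=-1995/16
(0,3): OLD=46451/256 → NEW=255, ERR=-18829/256
(1,0): OLD=825/16 → NEW=0, ERR=825/16
(1,1): OLD=9359/128 → NEW=0, ERR=9359/128
(1,2): OLD=579259/4096 → NEW=255, ERR=-465221/4096
(1,3): OLD=11175949/65536 → NEW=255, ERR=-5535731/65536
(2,0): OLD=179861/2048 → NEW=0, ERR=179861/2048
(2,1): OLD=11023031/65536 → NEW=255, ERR=-5688649/65536
(2,2): OLD=12879475/131072 → NEW=0, ERR=12879475/131072
(2,3): OLD=512742663/2097152 → NEW=255, ERR=-22031097/2097152
(3,0): OLD=71480645/1048576 → NEW=0, ERR=71480645/1048576
(3,1): OLD=2392625883/16777216 → NEW=255, ERR=-1885564197/16777216
(3,2): OLD=39766643493/268435456 → NEW=255, ERR=-28684397787/268435456
(3,3): OLD=855163531139/4294967296 → NEW=255, ERR=-240053129341/4294967296
(4,0): OLD=12678225441/268435456 → NEW=0, ERR=12678225441/268435456
(4,1): OLD=199214635747/2147483648 → NEW=0, ERR=199214635747/2147483648
(4,2): OLD=11798334020995/68719476736 → NEW=255, ERR=-5725132546685/68719476736
(4,3): OLD=200557941542021/1099511627776 → NEW=255, ERR=-79817523540859/1099511627776
(5,0): OLD=2719680628177/34359738368 → NEW=0, ERR=2719680628177/34359738368
(5,1): OLD=181364424153303/1099511627776 → NEW=255, ERR=-99011040929577/1099511627776
(5,2): OLD=57039823828115/549755813888 → NEW=0, ERR=57039823828115/549755813888
Target (5,2): original=177, with diffused error = 57039823828115/549755813888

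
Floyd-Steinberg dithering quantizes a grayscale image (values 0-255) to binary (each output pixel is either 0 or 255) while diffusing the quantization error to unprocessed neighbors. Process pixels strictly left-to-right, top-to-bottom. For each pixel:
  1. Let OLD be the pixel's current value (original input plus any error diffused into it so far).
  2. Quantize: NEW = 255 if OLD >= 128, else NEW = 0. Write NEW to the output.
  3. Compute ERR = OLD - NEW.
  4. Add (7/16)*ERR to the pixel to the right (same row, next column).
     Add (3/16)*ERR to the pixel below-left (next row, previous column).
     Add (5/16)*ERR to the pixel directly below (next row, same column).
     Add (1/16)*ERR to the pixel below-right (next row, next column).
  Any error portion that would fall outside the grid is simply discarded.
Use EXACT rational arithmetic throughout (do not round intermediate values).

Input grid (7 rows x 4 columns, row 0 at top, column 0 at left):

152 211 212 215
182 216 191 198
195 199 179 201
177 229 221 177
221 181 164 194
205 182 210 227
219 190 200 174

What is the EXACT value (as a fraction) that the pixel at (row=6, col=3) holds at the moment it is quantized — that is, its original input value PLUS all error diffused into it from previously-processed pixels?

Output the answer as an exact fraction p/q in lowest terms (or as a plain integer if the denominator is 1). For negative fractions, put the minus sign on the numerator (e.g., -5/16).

Answer: 161994791398647774239/1152921504606846976

Derivation:
(0,0): OLD=152 → NEW=255, ERR=-103
(0,1): OLD=2655/16 → NEW=255, ERR=-1425/16
(0,2): OLD=44297/256 → NEW=255, ERR=-20983/256
(0,3): OLD=733759/4096 → NEW=255, ERR=-310721/4096
(1,0): OLD=34077/256 → NEW=255, ERR=-31203/256
(1,1): OLD=231499/2048 → NEW=0, ERR=231499/2048
(1,2): OLD=12782759/65536 → NEW=255, ERR=-3928921/65536
(1,3): OLD=149886273/1048576 → NEW=255, ERR=-117500607/1048576
(2,0): OLD=5836137/32768 → NEW=255, ERR=-2519703/32768
(2,1): OLD=190655891/1048576 → NEW=255, ERR=-76730989/1048576
(2,2): OLD=239714591/2097152 → NEW=0, ERR=239714591/2097152
(2,3): OLD=7121711427/33554432 → NEW=255, ERR=-1434668733/33554432
(3,0): OLD=2336221785/16777216 → NEW=255, ERR=-1941968295/16777216
(3,1): OLD=46202524487/268435456 → NEW=255, ERR=-22248516793/268435456
(3,2): OLD=892790310329/4294967296 → NEW=255, ERR=-202426350151/4294967296
(3,3): OLD=10319110424463/68719476736 → NEW=255, ERR=-7204356143217/68719476736
(4,0): OLD=727084758437/4294967296 → NEW=255, ERR=-368131902043/4294967296
(4,1): OLD=3488498848751/34359738368 → NEW=0, ERR=3488498848751/34359738368
(4,2): OLD=185656094097039/1099511627776 → NEW=255, ERR=-94719370985841/1099511627776
(4,3): OLD=2121678858619801/17592186044416 → NEW=0, ERR=2121678858619801/17592186044416
(5,0): OLD=108440162311573/549755813888 → NEW=255, ERR=-31747570229867/549755813888
(5,1): OLD=2937071812785203/17592186044416 → NEW=255, ERR=-1548935628540877/17592186044416
(5,2): OLD=1526274813031383/8796093022208 → NEW=255, ERR=-716728907631657/8796093022208
(5,3): OLD=62953499363801263/281474976710656 → NEW=255, ERR=-8822619697416017/281474976710656
(6,0): OLD=51916601777232313/281474976710656 → NEW=255, ERR=-19859517283984967/281474976710656
(6,1): OLD=507691726838898335/4503599627370496 → NEW=0, ERR=507691726838898335/4503599627370496
(6,2): OLD=15310521625538400297/72057594037927936 → NEW=255, ERR=-3064164854133223383/72057594037927936
(6,3): OLD=161994791398647774239/1152921504606846976 → NEW=255, ERR=-132000192276098204641/1152921504606846976
Target (6,3): original=174, with diffused error = 161994791398647774239/1152921504606846976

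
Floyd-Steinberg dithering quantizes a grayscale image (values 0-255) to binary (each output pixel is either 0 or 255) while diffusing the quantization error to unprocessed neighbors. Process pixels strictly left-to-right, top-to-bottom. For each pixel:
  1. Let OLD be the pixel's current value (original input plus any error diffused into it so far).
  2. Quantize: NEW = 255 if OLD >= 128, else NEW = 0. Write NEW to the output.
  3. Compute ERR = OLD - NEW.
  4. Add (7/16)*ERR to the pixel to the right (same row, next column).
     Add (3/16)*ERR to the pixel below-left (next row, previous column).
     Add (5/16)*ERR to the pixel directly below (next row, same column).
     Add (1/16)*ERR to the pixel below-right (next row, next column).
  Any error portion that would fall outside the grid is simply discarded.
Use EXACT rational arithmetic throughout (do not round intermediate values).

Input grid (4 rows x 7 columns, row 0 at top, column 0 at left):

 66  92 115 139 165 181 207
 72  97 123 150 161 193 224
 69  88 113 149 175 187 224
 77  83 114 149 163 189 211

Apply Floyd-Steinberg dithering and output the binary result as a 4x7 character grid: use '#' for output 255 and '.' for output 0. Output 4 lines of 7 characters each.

(0,0): OLD=66 → NEW=0, ERR=66
(0,1): OLD=967/8 → NEW=0, ERR=967/8
(0,2): OLD=21489/128 → NEW=255, ERR=-11151/128
(0,3): OLD=206615/2048 → NEW=0, ERR=206615/2048
(0,4): OLD=6853025/32768 → NEW=255, ERR=-1502815/32768
(0,5): OLD=84376423/524288 → NEW=255, ERR=-49317017/524288
(0,6): OLD=1391222737/8388608 → NEW=255, ERR=-747872303/8388608
(1,0): OLD=14757/128 → NEW=0, ERR=14757/128
(1,1): OLD=177155/1024 → NEW=255, ERR=-83965/1024
(1,2): OLD=2830271/32768 → NEW=0, ERR=2830271/32768
(1,3): OLD=26905299/131072 → NEW=255, ERR=-6518061/131072
(1,4): OLD=952777369/8388608 → NEW=0, ERR=952777369/8388608
(1,5): OLD=12999882089/67108864 → NEW=255, ERR=-4112878231/67108864
(1,6): OLD=175500550663/1073741824 → NEW=255, ERR=-98303614457/1073741824
(2,0): OLD=1468881/16384 → NEW=0, ERR=1468881/16384
(2,1): OLD=65535883/524288 → NEW=0, ERR=65535883/524288
(2,2): OLD=1511878753/8388608 → NEW=255, ERR=-627216287/8388608
(2,3): OLD=8552514713/67108864 → NEW=0, ERR=8552514713/67108864
(2,4): OLD=135103817513/536870912 → NEW=255, ERR=-1798265047/536870912
(2,5): OLD=2685474228131/17179869184 → NEW=255, ERR=-1695392413789/17179869184
(2,6): OLD=40787718275237/274877906944 → NEW=255, ERR=-29306147995483/274877906944
(3,0): OLD=1077551425/8388608 → NEW=255, ERR=-1061543615/8388608
(3,1): OLD=3911277485/67108864 → NEW=0, ERR=3911277485/67108864
(3,2): OLD=79371498007/536870912 → NEW=255, ERR=-57530584553/536870912
(3,3): OLD=293437528337/2147483648 → NEW=255, ERR=-254170801903/2147483648
(3,4): OLD=27387078042945/274877906944 → NEW=0, ERR=27387078042945/274877906944
(3,5): OLD=399234894052819/2199023255552 → NEW=255, ERR=-161516036112941/2199023255552
(3,6): OLD=4904034109168653/35184372088832 → NEW=255, ERR=-4067980773483507/35184372088832
Row 0: ..#.###
Row 1: .#.#.##
Row 2: ..#.###
Row 3: #.##.##

Answer: ..#.###
.#.#.##
..#.###
#.##.##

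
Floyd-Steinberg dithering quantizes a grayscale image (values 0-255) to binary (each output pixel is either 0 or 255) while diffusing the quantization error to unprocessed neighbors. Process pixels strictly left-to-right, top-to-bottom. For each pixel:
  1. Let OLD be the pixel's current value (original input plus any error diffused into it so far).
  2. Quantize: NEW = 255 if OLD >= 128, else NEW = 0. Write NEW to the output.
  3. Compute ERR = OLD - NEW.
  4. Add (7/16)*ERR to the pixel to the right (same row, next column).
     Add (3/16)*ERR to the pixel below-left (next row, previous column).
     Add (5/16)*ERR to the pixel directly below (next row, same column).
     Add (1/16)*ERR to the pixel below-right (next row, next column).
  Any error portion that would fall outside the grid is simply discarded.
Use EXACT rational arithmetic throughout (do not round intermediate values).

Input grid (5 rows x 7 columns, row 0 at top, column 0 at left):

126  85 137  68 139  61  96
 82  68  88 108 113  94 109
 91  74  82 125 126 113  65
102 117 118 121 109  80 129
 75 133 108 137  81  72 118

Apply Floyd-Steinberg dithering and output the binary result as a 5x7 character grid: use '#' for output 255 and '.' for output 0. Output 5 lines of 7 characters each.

(0,0): OLD=126 → NEW=0, ERR=126
(0,1): OLD=1121/8 → NEW=255, ERR=-919/8
(0,2): OLD=11103/128 → NEW=0, ERR=11103/128
(0,3): OLD=216985/2048 → NEW=0, ERR=216985/2048
(0,4): OLD=6073647/32768 → NEW=255, ERR=-2282193/32768
(0,5): OLD=16006217/524288 → NEW=0, ERR=16006217/524288
(0,6): OLD=917349887/8388608 → NEW=0, ERR=917349887/8388608
(1,0): OLD=12779/128 → NEW=0, ERR=12779/128
(1,1): OLD=102317/1024 → NEW=0, ERR=102317/1024
(1,2): OLD=5619953/32768 → NEW=255, ERR=-2735887/32768
(1,3): OLD=12706621/131072 → NEW=0, ERR=12706621/131072
(1,4): OLD=1224689463/8388608 → NEW=255, ERR=-914405577/8388608
(1,5): OLD=4831966503/67108864 → NEW=0, ERR=4831966503/67108864
(1,6): OLD=189604415593/1073741824 → NEW=255, ERR=-84199749527/1073741824
(2,0): OLD=2309055/16384 → NEW=255, ERR=-1868865/16384
(2,1): OLD=24067685/524288 → NEW=0, ERR=24067685/524288
(2,2): OLD=842334447/8388608 → NEW=0, ERR=842334447/8388608
(2,3): OLD=11648036023/67108864 → NEW=255, ERR=-5464724297/67108864
(2,4): OLD=40731933063/536870912 → NEW=0, ERR=40731933063/536870912
(2,5): OLD=2528486438477/17179869184 → NEW=255, ERR=-1852380203443/17179869184
(2,6): OLD=-598594010133/274877906944 → NEW=0, ERR=-598594010133/274877906944
(3,0): OLD=628822671/8388608 → NEW=0, ERR=628822671/8388608
(3,1): OLD=11800396067/67108864 → NEW=255, ERR=-5312364253/67108864
(3,2): OLD=54947427065/536870912 → NEW=0, ERR=54947427065/536870912
(3,3): OLD=345382576751/2147483648 → NEW=255, ERR=-202225753489/2147483648
(3,4): OLD=18198048921231/274877906944 → NEW=0, ERR=18198048921231/274877906944
(3,5): OLD=175049307379677/2199023255552 → NEW=0, ERR=175049307379677/2199023255552
(3,6): OLD=5503080724671043/35184372088832 → NEW=255, ERR=-3468934157981117/35184372088832
(4,0): OLD=89746450881/1073741824 → NEW=0, ERR=89746450881/1073741824
(4,1): OLD=2898332481677/17179869184 → NEW=255, ERR=-1482534160243/17179869184
(4,2): OLD=21887279826147/274877906944 → NEW=0, ERR=21887279826147/274877906944
(4,3): OLD=354523038996145/2199023255552 → NEW=255, ERR=-206227891169615/2199023255552
(4,4): OLD=1226164804211811/17592186044416 → NEW=0, ERR=1226164804211811/17592186044416
(4,5): OLD=63625196283648195/562949953421312 → NEW=0, ERR=63625196283648195/562949953421312
(4,6): OLD=1275523776095682373/9007199254740992 → NEW=255, ERR=-1021312033863270587/9007199254740992
Row 0: .#..#..
Row 1: ..#.#.#
Row 2: #..#.#.
Row 3: .#.#..#
Row 4: .#.#..#

Answer: .#..#..
..#.#.#
#..#.#.
.#.#..#
.#.#..#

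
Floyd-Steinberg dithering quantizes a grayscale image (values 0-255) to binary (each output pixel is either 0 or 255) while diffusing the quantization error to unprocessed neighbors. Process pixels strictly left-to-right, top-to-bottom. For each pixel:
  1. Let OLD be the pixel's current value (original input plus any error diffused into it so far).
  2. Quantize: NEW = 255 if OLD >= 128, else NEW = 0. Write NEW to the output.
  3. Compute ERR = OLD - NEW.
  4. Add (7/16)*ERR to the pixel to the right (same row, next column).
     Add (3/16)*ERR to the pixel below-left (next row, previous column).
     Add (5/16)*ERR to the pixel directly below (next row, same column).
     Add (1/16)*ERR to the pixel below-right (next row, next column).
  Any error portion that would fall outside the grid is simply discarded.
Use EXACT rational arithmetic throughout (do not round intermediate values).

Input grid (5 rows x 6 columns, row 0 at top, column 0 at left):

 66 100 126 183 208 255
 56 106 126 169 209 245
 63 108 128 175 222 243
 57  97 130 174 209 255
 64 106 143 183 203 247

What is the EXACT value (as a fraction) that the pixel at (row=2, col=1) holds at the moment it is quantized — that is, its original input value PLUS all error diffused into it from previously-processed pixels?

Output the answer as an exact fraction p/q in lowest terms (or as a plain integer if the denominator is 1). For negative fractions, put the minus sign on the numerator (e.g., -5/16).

Answer: 91346867/524288

Derivation:
(0,0): OLD=66 → NEW=0, ERR=66
(0,1): OLD=1031/8 → NEW=255, ERR=-1009/8
(0,2): OLD=9065/128 → NEW=0, ERR=9065/128
(0,3): OLD=438239/2048 → NEW=255, ERR=-84001/2048
(0,4): OLD=6227737/32768 → NEW=255, ERR=-2128103/32768
(0,5): OLD=118796719/524288 → NEW=255, ERR=-14896721/524288
(1,0): OLD=6781/128 → NEW=0, ERR=6781/128
(1,1): OLD=109739/1024 → NEW=0, ERR=109739/1024
(1,2): OLD=5880007/32768 → NEW=255, ERR=-2475833/32768
(1,3): OLD=15122523/131072 → NEW=0, ERR=15122523/131072
(1,4): OLD=1940207057/8388608 → NEW=255, ERR=-198887983/8388608
(1,5): OLD=29754595431/134217728 → NEW=255, ERR=-4470925209/134217728
(2,0): OLD=1632649/16384 → NEW=0, ERR=1632649/16384
(2,1): OLD=91346867/524288 → NEW=255, ERR=-42346573/524288
Target (2,1): original=108, with diffused error = 91346867/524288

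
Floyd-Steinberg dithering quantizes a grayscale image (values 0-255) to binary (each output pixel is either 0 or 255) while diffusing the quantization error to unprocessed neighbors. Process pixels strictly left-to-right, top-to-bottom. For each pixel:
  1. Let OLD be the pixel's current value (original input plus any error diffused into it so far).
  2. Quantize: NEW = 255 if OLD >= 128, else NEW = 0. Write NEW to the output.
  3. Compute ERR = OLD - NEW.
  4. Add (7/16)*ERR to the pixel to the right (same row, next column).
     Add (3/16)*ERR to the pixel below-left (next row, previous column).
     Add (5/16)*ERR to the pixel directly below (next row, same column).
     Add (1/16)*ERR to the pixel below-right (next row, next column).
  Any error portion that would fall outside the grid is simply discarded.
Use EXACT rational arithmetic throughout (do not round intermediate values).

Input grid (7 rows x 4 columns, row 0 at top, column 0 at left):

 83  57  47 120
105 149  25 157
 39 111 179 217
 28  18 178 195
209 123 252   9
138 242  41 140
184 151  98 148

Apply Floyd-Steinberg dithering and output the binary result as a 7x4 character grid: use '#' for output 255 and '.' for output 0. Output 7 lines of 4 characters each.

(0,0): OLD=83 → NEW=0, ERR=83
(0,1): OLD=1493/16 → NEW=0, ERR=1493/16
(0,2): OLD=22483/256 → NEW=0, ERR=22483/256
(0,3): OLD=648901/4096 → NEW=255, ERR=-395579/4096
(1,0): OLD=37999/256 → NEW=255, ERR=-27281/256
(1,1): OLD=313737/2048 → NEW=255, ERR=-208503/2048
(1,2): OLD=-286531/65536 → NEW=0, ERR=-286531/65536
(1,3): OLD=136730043/1048576 → NEW=255, ERR=-130656837/1048576
(2,0): OLD=-438797/32768 → NEW=0, ERR=-438797/32768
(2,1): OLD=69044769/1048576 → NEW=0, ERR=69044769/1048576
(2,2): OLD=370598565/2097152 → NEW=255, ERR=-164175195/2097152
(2,3): OLD=4816348017/33554432 → NEW=255, ERR=-3740032143/33554432
(3,0): OLD=606688835/16777216 → NEW=0, ERR=606688835/16777216
(3,1): OLD=10437372829/268435456 → NEW=0, ERR=10437372829/268435456
(3,2): OLD=660408353123/4294967296 → NEW=255, ERR=-434808307357/4294967296
(3,3): OLD=7626788441141/68719476736 → NEW=0, ERR=7626788441141/68719476736
(4,0): OLD=977495390151/4294967296 → NEW=255, ERR=-117721270329/4294967296
(4,1): OLD=3657161996117/34359738368 → NEW=0, ERR=3657161996117/34359738368
(4,2): OLD=319044866324277/1099511627776 → NEW=255, ERR=38669401241397/1099511627776
(4,3): OLD=927847631697411/17592186044416 → NEW=0, ERR=927847631697411/17592186044416
(5,0): OLD=82128937491735/549755813888 → NEW=255, ERR=-58058795049705/549755813888
(5,1): OLD=4115503369951489/17592186044416 → NEW=255, ERR=-370504071374591/17592186044416
(5,2): OLD=521765858810333/8796093022208 → NEW=0, ERR=521765858810333/8796093022208
(5,3): OLD=51969167341185909/281474976710656 → NEW=255, ERR=-19806951720031371/281474976710656
(6,0): OLD=41390476292684131/281474976710656 → NEW=255, ERR=-30385642768533149/281474976710656
(6,1): OLD=458067138023588581/4503599627370496 → NEW=0, ERR=458067138023588581/4503599627370496
(6,2): OLD=10558252055603109171/72057594037927936 → NEW=255, ERR=-7816434424068514509/72057594037927936
(6,3): OLD=94838749427067843941/1152921504606846976 → NEW=0, ERR=94838749427067843941/1152921504606846976
Row 0: ...#
Row 1: ##.#
Row 2: ..##
Row 3: ..#.
Row 4: #.#.
Row 5: ##.#
Row 6: #.#.

Answer: ...#
##.#
..##
..#.
#.#.
##.#
#.#.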